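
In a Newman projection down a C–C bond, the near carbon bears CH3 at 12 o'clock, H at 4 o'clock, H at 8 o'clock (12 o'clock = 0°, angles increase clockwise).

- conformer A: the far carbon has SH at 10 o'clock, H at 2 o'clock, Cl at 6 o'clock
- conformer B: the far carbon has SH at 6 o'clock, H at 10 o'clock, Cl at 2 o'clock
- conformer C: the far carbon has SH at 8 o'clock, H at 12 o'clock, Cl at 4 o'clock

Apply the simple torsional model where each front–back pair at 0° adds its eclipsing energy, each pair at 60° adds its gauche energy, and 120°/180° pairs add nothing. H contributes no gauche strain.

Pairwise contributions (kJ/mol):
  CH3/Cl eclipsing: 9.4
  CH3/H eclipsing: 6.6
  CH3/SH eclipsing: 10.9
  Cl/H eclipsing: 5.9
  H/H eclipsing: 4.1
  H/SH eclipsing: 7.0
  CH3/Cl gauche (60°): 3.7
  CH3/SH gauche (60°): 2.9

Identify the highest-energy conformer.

C

A (staggered): CH3–SH gauche; 2.9 = 2.9 kJ/mol.
B (staggered): CH3–Cl gauche; 3.7 = 3.7 kJ/mol.
C (eclipsed): CH3–H eclipsed, H–Cl eclipsed, H–SH eclipsed; 6.6 + 5.9 + 7.0 = 19.5 kJ/mol.
C has the highest total (19.5 kJ/mol).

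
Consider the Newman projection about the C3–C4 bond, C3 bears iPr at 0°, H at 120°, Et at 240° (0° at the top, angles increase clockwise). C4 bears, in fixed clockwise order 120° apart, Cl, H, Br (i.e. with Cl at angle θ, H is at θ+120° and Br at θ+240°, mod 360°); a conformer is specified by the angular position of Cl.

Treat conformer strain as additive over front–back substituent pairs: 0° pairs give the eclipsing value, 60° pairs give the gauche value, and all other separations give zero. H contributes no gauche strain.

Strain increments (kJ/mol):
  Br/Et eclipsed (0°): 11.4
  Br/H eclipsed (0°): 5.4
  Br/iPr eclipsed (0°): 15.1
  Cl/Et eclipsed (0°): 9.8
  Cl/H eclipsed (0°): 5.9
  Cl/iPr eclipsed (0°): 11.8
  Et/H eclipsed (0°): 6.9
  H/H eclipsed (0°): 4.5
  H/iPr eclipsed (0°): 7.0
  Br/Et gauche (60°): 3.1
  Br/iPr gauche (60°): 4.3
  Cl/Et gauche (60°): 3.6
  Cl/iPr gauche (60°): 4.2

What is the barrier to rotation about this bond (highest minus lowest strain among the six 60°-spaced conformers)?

20.0 kJ/mol

Cl at 0° (eclipsed): iPr(0°)/Cl(0°) eclipsed 11.8; H(120°)/H(120°) eclipsed 4.5; Et(240°)/Br(240°) eclipsed 11.4 → 27.7 kJ/mol.
Cl at 60° (staggered): iPr(0°)/Cl(60°) gauche 4.2; iPr(0°)/Br(300°) gauche 4.3; Et(240°)/Br(300°) gauche 3.1 → 11.6 kJ/mol.
Cl at 120° (eclipsed): iPr(0°)/Br(0°) eclipsed 15.1; H(120°)/Cl(120°) eclipsed 5.9; Et(240°)/H(240°) eclipsed 6.9 → 27.9 kJ/mol.
Cl at 180° (staggered): iPr(0°)/Br(60°) gauche 4.3; Et(240°)/Cl(180°) gauche 3.6 → 7.9 kJ/mol.
Cl at 240° (eclipsed): iPr(0°)/H(0°) eclipsed 7.0; H(120°)/Br(120°) eclipsed 5.4; Et(240°)/Cl(240°) eclipsed 9.8 → 22.2 kJ/mol.
Cl at 300° (staggered): iPr(0°)/Cl(300°) gauche 4.2; Et(240°)/Cl(300°) gauche 3.6; Et(240°)/Br(180°) gauche 3.1 → 10.9 kJ/mol.
Max at 120° (27.9 kJ/mol), min at 180° (7.9 kJ/mol); barrier = 20.0 kJ/mol.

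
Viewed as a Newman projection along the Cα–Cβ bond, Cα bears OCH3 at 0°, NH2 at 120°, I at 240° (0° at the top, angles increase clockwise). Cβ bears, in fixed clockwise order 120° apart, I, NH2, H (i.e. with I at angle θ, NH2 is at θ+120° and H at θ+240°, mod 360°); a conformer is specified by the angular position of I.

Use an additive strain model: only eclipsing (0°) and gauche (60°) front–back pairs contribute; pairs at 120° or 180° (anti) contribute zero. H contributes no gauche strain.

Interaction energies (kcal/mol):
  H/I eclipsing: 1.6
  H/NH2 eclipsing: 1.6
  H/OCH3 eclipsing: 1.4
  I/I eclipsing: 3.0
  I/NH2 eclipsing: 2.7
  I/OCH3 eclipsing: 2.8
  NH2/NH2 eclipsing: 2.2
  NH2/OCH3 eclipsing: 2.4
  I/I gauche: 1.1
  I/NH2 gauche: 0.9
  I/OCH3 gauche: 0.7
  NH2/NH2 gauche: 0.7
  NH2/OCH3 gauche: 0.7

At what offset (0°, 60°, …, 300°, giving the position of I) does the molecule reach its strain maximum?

I at 0° (eclipsed): OCH3(0°)/I(0°) eclipsed 2.8; NH2(120°)/NH2(120°) eclipsed 2.2; I(240°)/H(240°) eclipsed 1.6 → 6.6 kcal/mol.
I at 60° (staggered): OCH3(0°)/I(60°) gauche 0.7; NH2(120°)/I(60°) gauche 0.9; NH2(120°)/NH2(180°) gauche 0.7; I(240°)/NH2(180°) gauche 0.9 → 3.2 kcal/mol.
I at 120° (eclipsed): OCH3(0°)/H(0°) eclipsed 1.4; NH2(120°)/I(120°) eclipsed 2.7; I(240°)/NH2(240°) eclipsed 2.7 → 6.8 kcal/mol.
I at 180° (staggered): OCH3(0°)/NH2(300°) gauche 0.7; NH2(120°)/I(180°) gauche 0.9; I(240°)/I(180°) gauche 1.1; I(240°)/NH2(300°) gauche 0.9 → 3.6 kcal/mol.
I at 240° (eclipsed): OCH3(0°)/NH2(0°) eclipsed 2.4; NH2(120°)/H(120°) eclipsed 1.6; I(240°)/I(240°) eclipsed 3.0 → 7.0 kcal/mol.
I at 300° (staggered): OCH3(0°)/I(300°) gauche 0.7; OCH3(0°)/NH2(60°) gauche 0.7; NH2(120°)/NH2(60°) gauche 0.7; I(240°)/I(300°) gauche 1.1 → 3.2 kcal/mol.
The maximum (7.0 kcal/mol) occurs with I at 240°.

240°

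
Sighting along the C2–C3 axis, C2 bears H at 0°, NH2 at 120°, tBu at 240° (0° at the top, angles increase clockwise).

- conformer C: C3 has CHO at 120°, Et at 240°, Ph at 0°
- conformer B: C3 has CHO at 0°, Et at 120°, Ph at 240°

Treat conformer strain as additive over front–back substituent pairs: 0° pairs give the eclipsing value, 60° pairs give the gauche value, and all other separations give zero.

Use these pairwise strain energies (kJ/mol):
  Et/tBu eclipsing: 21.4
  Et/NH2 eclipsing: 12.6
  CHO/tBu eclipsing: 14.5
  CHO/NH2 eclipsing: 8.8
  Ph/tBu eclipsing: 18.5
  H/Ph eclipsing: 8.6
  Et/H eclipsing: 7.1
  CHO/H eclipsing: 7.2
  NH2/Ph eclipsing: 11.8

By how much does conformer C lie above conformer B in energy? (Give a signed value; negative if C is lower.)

C (eclipsed): H–Ph eclipsed, NH2–CHO eclipsed, tBu–Et eclipsed; 8.6 + 8.8 + 21.4 = 38.8 kJ/mol.
B (eclipsed): H–CHO eclipsed, NH2–Et eclipsed, tBu–Ph eclipsed; 7.2 + 12.6 + 18.5 = 38.3 kJ/mol.
E(C) − E(B) = 38.8 − 38.3 = +0.5 kJ/mol.

+0.5 kJ/mol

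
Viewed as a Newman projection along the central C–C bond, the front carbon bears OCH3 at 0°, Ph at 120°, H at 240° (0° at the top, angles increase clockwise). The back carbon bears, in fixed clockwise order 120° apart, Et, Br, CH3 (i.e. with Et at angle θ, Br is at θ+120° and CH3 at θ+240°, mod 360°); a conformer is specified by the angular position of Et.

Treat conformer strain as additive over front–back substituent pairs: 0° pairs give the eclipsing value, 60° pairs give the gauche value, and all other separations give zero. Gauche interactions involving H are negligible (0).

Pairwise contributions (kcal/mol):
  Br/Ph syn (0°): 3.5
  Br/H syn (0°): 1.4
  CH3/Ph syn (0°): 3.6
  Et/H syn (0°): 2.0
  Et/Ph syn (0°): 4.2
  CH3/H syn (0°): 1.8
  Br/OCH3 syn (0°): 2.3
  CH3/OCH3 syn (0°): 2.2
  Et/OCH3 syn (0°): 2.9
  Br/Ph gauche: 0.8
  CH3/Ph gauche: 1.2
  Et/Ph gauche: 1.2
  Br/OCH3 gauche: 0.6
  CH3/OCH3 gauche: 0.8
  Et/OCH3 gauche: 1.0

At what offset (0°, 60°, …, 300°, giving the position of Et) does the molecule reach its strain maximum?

0°

Et at 0° (eclipsed): OCH3–Et eclipsed, Ph–Br eclipsed, H–CH3 eclipsed; 2.9 + 3.5 + 1.8 = 8.2 kcal/mol.
Et at 60° (staggered): OCH3–Et gauche, OCH3–CH3 gauche, Ph–Et gauche, Ph–Br gauche; 1.0 + 0.8 + 1.2 + 0.8 = 3.8 kcal/mol.
Et at 120° (eclipsed): OCH3–CH3 eclipsed, Ph–Et eclipsed, H–Br eclipsed; 2.2 + 4.2 + 1.4 = 7.8 kcal/mol.
Et at 180° (staggered): OCH3–Br gauche, OCH3–CH3 gauche, Ph–Et gauche, Ph–CH3 gauche; 0.6 + 0.8 + 1.2 + 1.2 = 3.8 kcal/mol.
Et at 240° (eclipsed): OCH3–Br eclipsed, Ph–CH3 eclipsed, H–Et eclipsed; 2.3 + 3.6 + 2.0 = 7.9 kcal/mol.
Et at 300° (staggered): OCH3–Et gauche, OCH3–Br gauche, Ph–Br gauche, Ph–CH3 gauche; 1.0 + 0.6 + 0.8 + 1.2 = 3.6 kcal/mol.
The maximum (8.2 kcal/mol) occurs with Et at 0°.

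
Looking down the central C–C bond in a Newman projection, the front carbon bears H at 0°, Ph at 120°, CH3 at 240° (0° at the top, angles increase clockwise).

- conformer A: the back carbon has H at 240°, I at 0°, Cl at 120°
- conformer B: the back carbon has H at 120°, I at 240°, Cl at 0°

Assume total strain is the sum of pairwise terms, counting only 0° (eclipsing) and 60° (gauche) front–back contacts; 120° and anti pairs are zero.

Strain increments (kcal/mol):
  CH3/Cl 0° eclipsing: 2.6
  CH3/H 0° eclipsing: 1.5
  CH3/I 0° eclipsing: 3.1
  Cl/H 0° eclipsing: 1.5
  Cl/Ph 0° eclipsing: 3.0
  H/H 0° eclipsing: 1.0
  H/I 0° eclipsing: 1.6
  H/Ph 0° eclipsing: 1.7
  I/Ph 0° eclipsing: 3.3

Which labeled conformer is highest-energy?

B

A (eclipsed): H(0°)/I(0°) eclipsed 1.6; Ph(120°)/Cl(120°) eclipsed 3.0; CH3(240°)/H(240°) eclipsed 1.5 → 6.1 kcal/mol.
B (eclipsed): H(0°)/Cl(0°) eclipsed 1.5; Ph(120°)/H(120°) eclipsed 1.7; CH3(240°)/I(240°) eclipsed 3.1 → 6.3 kcal/mol.
B has the highest total (6.3 kcal/mol).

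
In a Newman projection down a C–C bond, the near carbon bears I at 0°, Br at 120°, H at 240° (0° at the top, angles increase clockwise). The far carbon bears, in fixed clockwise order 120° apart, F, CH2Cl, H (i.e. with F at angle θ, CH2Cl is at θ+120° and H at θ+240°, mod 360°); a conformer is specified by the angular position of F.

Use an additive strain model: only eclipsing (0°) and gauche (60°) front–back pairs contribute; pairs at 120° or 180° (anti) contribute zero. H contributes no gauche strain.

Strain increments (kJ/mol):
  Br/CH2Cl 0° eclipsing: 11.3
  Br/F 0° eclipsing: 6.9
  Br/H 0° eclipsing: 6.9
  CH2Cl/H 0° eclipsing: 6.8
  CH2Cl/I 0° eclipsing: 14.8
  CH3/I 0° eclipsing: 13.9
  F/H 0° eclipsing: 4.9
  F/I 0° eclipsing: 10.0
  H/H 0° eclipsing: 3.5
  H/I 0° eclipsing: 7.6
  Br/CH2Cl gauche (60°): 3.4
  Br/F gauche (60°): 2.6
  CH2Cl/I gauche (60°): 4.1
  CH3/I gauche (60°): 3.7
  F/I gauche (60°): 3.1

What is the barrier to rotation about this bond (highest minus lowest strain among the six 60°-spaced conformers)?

19.9 kJ/mol

F at 0° is eclipsed. I at 0° is eclipsed with F at 0° (10.0); Br at 120° is eclipsed with CH2Cl at 120° (11.3); H at 240° is eclipsed with H at 240° (3.5). Total 24.8 kJ/mol.
F at 60° is staggered. I at 0° is gauche with F at 60° (3.1); Br at 120° is gauche with F at 60° (2.6); Br at 120° is gauche with CH2Cl at 180° (3.4). Total 9.1 kJ/mol.
F at 120° is eclipsed. I at 0° is eclipsed with H at 0° (7.6); Br at 120° is eclipsed with F at 120° (6.9); H at 240° is eclipsed with CH2Cl at 240° (6.8). Total 21.3 kJ/mol.
F at 180° is staggered. I at 0° is gauche with CH2Cl at 300° (4.1); Br at 120° is gauche with F at 180° (2.6). Total 6.7 kJ/mol.
F at 240° is eclipsed. I at 0° is eclipsed with CH2Cl at 0° (14.8); Br at 120° is eclipsed with H at 120° (6.9); H at 240° is eclipsed with F at 240° (4.9). Total 26.6 kJ/mol.
F at 300° is staggered. I at 0° is gauche with F at 300° (3.1); I at 0° is gauche with CH2Cl at 60° (4.1); Br at 120° is gauche with CH2Cl at 60° (3.4). Total 10.6 kJ/mol.
Max at 240° (26.6 kJ/mol), min at 180° (6.7 kJ/mol); barrier = 19.9 kJ/mol.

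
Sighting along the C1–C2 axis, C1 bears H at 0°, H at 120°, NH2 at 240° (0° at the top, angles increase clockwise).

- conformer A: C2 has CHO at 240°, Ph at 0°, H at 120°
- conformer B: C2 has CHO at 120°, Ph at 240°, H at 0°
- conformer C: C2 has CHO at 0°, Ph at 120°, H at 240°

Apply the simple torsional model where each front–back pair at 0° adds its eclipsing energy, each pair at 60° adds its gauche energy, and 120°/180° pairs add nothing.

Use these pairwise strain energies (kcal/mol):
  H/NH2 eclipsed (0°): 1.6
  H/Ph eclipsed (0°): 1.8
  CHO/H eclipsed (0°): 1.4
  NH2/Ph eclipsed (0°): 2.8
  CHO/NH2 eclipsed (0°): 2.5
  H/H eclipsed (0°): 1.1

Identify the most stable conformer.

C

A (eclipsed): H–Ph eclipsed, H–H eclipsed, NH2–CHO eclipsed; 1.8 + 1.1 + 2.5 = 5.4 kcal/mol.
B (eclipsed): H–H eclipsed, H–CHO eclipsed, NH2–Ph eclipsed; 1.1 + 1.4 + 2.8 = 5.3 kcal/mol.
C (eclipsed): H–CHO eclipsed, H–Ph eclipsed, NH2–H eclipsed; 1.4 + 1.8 + 1.6 = 4.8 kcal/mol.
C has the lowest total (4.8 kcal/mol).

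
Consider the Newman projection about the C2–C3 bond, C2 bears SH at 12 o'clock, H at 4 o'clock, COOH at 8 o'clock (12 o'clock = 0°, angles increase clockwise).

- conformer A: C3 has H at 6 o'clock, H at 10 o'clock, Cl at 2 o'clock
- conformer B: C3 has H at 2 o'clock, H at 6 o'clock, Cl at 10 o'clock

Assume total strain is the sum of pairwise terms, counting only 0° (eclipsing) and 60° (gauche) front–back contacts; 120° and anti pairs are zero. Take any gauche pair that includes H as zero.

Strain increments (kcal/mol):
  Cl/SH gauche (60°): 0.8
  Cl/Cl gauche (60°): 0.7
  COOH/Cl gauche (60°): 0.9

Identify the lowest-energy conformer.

A (staggered): SH(0°)/Cl(60°) gauche 0.8 → 0.8 kcal/mol.
B (staggered): SH(0°)/Cl(300°) gauche 0.8; COOH(240°)/Cl(300°) gauche 0.9 → 1.7 kcal/mol.
A has the lowest total (0.8 kcal/mol).

A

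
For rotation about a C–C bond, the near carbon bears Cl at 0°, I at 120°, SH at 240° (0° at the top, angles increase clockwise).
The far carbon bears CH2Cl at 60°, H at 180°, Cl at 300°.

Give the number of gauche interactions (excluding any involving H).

Non-H gauche pairs: Cl(0°)/CH2Cl(60°); Cl(0°)/Cl(300°); I(120°)/CH2Cl(60°); SH(240°)/Cl(300°) — 4 interactions.

4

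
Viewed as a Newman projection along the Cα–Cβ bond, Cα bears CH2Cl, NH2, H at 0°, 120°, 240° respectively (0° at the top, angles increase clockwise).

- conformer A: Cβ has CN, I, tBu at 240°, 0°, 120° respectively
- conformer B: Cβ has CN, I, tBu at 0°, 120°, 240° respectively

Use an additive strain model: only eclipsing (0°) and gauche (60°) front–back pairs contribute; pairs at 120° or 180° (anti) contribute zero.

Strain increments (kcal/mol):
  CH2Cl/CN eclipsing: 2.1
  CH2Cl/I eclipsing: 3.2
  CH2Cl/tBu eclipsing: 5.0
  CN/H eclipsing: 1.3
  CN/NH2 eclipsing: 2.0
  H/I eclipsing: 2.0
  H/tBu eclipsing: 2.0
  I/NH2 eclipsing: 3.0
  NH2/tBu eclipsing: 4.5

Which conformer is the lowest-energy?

B

A (eclipsed): CH2Cl(0°)/I(0°) eclipsed 3.2; NH2(120°)/tBu(120°) eclipsed 4.5; H(240°)/CN(240°) eclipsed 1.3 → 9.0 kcal/mol.
B (eclipsed): CH2Cl(0°)/CN(0°) eclipsed 2.1; NH2(120°)/I(120°) eclipsed 3.0; H(240°)/tBu(240°) eclipsed 2.0 → 7.1 kcal/mol.
B has the lowest total (7.1 kcal/mol).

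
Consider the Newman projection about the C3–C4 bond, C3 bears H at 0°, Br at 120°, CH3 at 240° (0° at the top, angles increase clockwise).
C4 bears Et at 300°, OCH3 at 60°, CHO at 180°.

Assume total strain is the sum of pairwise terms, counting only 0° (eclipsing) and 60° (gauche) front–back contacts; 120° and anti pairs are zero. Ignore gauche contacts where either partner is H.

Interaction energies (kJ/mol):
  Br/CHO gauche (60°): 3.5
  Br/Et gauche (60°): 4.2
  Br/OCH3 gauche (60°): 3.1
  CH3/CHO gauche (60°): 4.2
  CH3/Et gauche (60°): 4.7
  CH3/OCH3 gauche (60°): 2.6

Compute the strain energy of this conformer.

This conformer (staggered): Br(120°)/OCH3(60°) gauche 3.1; Br(120°)/CHO(180°) gauche 3.5; CH3(240°)/Et(300°) gauche 4.7; CH3(240°)/CHO(180°) gauche 4.2 → 15.5 kJ/mol.

15.5 kJ/mol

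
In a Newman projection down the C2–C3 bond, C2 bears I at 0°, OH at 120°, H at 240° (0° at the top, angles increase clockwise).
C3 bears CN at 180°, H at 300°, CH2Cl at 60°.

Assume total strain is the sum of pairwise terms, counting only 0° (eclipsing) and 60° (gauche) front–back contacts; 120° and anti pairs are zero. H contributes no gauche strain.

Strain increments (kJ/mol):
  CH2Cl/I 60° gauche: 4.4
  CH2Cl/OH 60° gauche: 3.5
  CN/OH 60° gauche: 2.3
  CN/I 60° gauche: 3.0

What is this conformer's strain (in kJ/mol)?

This conformer (staggered): I(0°)/CH2Cl(60°) gauche 4.4; OH(120°)/CN(180°) gauche 2.3; OH(120°)/CH2Cl(60°) gauche 3.5 → 10.2 kJ/mol.

10.2 kJ/mol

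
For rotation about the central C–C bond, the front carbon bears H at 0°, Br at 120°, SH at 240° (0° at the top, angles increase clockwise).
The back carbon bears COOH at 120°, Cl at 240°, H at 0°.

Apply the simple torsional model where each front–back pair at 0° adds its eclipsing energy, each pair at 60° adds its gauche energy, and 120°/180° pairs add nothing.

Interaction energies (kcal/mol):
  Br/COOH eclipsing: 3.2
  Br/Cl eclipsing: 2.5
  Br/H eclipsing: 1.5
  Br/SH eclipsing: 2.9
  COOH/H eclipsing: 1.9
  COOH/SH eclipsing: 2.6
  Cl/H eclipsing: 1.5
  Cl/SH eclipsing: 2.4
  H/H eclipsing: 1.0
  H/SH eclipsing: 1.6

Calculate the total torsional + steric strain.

This conformer (eclipsed): H(0°)/H(0°) eclipsed 1.0; Br(120°)/COOH(120°) eclipsed 3.2; SH(240°)/Cl(240°) eclipsed 2.4 → 6.6 kcal/mol.

6.6 kcal/mol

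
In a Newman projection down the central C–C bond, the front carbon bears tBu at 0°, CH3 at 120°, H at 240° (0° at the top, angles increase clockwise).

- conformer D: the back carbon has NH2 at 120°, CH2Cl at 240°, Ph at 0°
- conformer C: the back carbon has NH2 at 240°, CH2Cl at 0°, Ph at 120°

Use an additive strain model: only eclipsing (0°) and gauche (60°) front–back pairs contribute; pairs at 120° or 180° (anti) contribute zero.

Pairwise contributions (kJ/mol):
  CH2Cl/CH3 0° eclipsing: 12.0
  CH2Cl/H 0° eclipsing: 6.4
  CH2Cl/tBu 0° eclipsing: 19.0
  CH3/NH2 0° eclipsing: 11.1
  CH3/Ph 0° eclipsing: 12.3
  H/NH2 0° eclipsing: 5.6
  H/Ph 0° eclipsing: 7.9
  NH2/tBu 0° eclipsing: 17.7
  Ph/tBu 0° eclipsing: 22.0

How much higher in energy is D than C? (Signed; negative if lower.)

D (eclipsed): tBu–Ph eclipsed, CH3–NH2 eclipsed, H–CH2Cl eclipsed; 22.0 + 11.1 + 6.4 = 39.5 kJ/mol.
C (eclipsed): tBu–CH2Cl eclipsed, CH3–Ph eclipsed, H–NH2 eclipsed; 19.0 + 12.3 + 5.6 = 36.9 kJ/mol.
E(D) − E(C) = 39.5 − 36.9 = +2.6 kJ/mol.

+2.6 kJ/mol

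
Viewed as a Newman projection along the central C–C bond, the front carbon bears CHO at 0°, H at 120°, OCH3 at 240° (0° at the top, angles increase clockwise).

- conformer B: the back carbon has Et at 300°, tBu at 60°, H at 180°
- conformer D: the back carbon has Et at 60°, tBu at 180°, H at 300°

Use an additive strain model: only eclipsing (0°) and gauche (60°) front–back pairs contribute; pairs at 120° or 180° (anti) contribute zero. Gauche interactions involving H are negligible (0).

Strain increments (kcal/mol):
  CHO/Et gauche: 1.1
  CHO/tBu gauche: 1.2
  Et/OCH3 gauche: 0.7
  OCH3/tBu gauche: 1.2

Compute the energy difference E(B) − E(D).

+0.7 kcal/mol

B (staggered): CHO–Et gauche, CHO–tBu gauche, OCH3–Et gauche; 1.1 + 1.2 + 0.7 = 3.0 kcal/mol.
D (staggered): CHO–Et gauche, OCH3–tBu gauche; 1.1 + 1.2 = 2.3 kcal/mol.
E(B) − E(D) = 3.0 − 2.3 = +0.7 kcal/mol.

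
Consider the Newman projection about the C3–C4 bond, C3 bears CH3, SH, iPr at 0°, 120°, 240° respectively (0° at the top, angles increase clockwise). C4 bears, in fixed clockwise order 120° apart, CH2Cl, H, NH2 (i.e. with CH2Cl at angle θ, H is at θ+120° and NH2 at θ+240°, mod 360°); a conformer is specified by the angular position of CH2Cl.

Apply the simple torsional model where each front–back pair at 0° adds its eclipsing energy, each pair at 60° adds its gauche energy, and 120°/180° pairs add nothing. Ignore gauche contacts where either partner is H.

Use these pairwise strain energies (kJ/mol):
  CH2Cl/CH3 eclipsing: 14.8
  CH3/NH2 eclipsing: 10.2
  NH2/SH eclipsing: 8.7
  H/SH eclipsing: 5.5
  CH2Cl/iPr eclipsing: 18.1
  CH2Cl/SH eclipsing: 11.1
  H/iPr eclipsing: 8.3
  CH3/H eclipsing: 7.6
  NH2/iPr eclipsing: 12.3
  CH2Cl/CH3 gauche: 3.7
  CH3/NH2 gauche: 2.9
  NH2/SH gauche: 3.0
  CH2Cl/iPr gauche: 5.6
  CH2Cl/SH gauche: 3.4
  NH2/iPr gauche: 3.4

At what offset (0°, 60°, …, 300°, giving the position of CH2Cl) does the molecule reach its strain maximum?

240°

CH2Cl at 0° (eclipsed): CH3(0°)/CH2Cl(0°) eclipsed 14.8; SH(120°)/H(120°) eclipsed 5.5; iPr(240°)/NH2(240°) eclipsed 12.3 → 32.6 kJ/mol.
CH2Cl at 60° (staggered): CH3(0°)/CH2Cl(60°) gauche 3.7; CH3(0°)/NH2(300°) gauche 2.9; SH(120°)/CH2Cl(60°) gauche 3.4; iPr(240°)/NH2(300°) gauche 3.4 → 13.4 kJ/mol.
CH2Cl at 120° (eclipsed): CH3(0°)/NH2(0°) eclipsed 10.2; SH(120°)/CH2Cl(120°) eclipsed 11.1; iPr(240°)/H(240°) eclipsed 8.3 → 29.6 kJ/mol.
CH2Cl at 180° (staggered): CH3(0°)/NH2(60°) gauche 2.9; SH(120°)/CH2Cl(180°) gauche 3.4; SH(120°)/NH2(60°) gauche 3.0; iPr(240°)/CH2Cl(180°) gauche 5.6 → 14.9 kJ/mol.
CH2Cl at 240° (eclipsed): CH3(0°)/H(0°) eclipsed 7.6; SH(120°)/NH2(120°) eclipsed 8.7; iPr(240°)/CH2Cl(240°) eclipsed 18.1 → 34.4 kJ/mol.
CH2Cl at 300° (staggered): CH3(0°)/CH2Cl(300°) gauche 3.7; SH(120°)/NH2(180°) gauche 3.0; iPr(240°)/CH2Cl(300°) gauche 5.6; iPr(240°)/NH2(180°) gauche 3.4 → 15.7 kJ/mol.
The maximum (34.4 kJ/mol) occurs with CH2Cl at 240°.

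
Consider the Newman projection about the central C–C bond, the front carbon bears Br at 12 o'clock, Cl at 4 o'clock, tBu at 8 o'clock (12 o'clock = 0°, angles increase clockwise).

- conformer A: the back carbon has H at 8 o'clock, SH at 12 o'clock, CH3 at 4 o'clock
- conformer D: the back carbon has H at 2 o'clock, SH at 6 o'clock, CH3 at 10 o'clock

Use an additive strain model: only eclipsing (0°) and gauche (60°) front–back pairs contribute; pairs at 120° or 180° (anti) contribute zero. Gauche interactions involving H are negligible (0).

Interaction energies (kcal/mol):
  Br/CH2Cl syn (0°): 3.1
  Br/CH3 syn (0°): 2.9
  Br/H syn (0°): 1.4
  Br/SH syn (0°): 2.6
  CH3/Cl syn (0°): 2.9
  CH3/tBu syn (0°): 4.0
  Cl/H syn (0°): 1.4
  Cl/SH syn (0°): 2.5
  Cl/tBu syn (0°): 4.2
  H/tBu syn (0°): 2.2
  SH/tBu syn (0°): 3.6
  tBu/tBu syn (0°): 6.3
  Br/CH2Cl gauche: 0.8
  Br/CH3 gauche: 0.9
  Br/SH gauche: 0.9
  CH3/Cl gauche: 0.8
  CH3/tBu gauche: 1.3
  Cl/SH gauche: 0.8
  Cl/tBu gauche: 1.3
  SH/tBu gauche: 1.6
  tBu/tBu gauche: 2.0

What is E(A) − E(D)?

+3.1 kcal/mol

A is eclipsed. Br at 0° is eclipsed with SH at 0° (2.6); Cl at 120° is eclipsed with CH3 at 120° (2.9); tBu at 240° is eclipsed with H at 240° (2.2). Total 7.7 kcal/mol.
D is staggered. Br at 0° is gauche with CH3 at 300° (0.9); Cl at 120° is gauche with SH at 180° (0.8); tBu at 240° is gauche with SH at 180° (1.6); tBu at 240° is gauche with CH3 at 300° (1.3). Total 4.6 kcal/mol.
E(A) − E(D) = 7.7 − 4.6 = +3.1 kcal/mol.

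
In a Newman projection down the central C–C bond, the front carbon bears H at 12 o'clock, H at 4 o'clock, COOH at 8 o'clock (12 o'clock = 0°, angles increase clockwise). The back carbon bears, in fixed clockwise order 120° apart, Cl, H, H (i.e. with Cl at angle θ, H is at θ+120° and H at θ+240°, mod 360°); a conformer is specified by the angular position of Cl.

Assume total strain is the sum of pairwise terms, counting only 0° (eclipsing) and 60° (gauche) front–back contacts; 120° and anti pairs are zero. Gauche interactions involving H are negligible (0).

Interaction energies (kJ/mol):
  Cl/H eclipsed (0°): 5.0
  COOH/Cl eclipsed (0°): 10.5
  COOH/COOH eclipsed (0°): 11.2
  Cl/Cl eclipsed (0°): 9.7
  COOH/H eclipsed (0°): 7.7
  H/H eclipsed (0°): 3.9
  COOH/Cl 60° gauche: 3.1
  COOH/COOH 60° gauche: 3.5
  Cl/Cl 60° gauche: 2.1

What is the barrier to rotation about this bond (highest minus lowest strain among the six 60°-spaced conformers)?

18.3 kJ/mol

Cl at 0° (eclipsed): H(0°)/Cl(0°) eclipsed 5.0; H(120°)/H(120°) eclipsed 3.9; COOH(240°)/H(240°) eclipsed 7.7 → 16.6 kJ/mol.
Cl at 60° (staggered): no non-H gauche contacts → 0.0 kJ/mol.
Cl at 120° (eclipsed): H(0°)/H(0°) eclipsed 3.9; H(120°)/Cl(120°) eclipsed 5.0; COOH(240°)/H(240°) eclipsed 7.7 → 16.6 kJ/mol.
Cl at 180° (staggered): COOH(240°)/Cl(180°) gauche 3.1 → 3.1 kJ/mol.
Cl at 240° (eclipsed): H(0°)/H(0°) eclipsed 3.9; H(120°)/H(120°) eclipsed 3.9; COOH(240°)/Cl(240°) eclipsed 10.5 → 18.3 kJ/mol.
Cl at 300° (staggered): COOH(240°)/Cl(300°) gauche 3.1 → 3.1 kJ/mol.
Max at 240° (18.3 kJ/mol), min at 60° (0.0 kJ/mol); barrier = 18.3 kJ/mol.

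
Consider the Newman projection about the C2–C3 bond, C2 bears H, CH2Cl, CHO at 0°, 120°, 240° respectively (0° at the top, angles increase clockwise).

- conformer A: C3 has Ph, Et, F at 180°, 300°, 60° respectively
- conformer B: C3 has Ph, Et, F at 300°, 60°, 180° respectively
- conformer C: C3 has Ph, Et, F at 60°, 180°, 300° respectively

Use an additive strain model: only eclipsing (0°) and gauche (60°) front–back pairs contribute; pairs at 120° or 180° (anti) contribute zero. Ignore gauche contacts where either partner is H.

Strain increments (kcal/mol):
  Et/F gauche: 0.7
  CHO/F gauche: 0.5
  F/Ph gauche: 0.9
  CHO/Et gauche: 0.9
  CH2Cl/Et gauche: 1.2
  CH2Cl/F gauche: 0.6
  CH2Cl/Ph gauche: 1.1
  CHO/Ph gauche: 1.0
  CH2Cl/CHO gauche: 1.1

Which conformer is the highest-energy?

A (staggered): CH2Cl–Ph gauche, CH2Cl–F gauche, CHO–Ph gauche, CHO–Et gauche; 1.1 + 0.6 + 1.0 + 0.9 = 3.6 kcal/mol.
B (staggered): CH2Cl–Et gauche, CH2Cl–F gauche, CHO–Ph gauche, CHO–F gauche; 1.2 + 0.6 + 1.0 + 0.5 = 3.3 kcal/mol.
C (staggered): CH2Cl–Ph gauche, CH2Cl–Et gauche, CHO–Et gauche, CHO–F gauche; 1.1 + 1.2 + 0.9 + 0.5 = 3.7 kcal/mol.
C has the highest total (3.7 kcal/mol).

C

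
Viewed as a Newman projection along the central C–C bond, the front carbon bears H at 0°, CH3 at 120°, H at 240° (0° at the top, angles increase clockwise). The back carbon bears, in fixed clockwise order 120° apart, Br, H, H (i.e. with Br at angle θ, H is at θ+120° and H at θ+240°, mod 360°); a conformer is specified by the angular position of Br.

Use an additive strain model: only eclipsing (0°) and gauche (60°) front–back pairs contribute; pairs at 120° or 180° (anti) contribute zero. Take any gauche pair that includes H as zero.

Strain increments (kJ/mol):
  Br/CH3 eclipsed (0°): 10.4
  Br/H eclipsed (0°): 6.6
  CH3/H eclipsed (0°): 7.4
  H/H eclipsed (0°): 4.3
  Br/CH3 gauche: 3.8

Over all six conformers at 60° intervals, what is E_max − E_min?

Br at 0° (eclipsed): H–Br eclipsed, CH3–H eclipsed, H–H eclipsed; 6.6 + 7.4 + 4.3 = 18.3 kJ/mol.
Br at 60° (staggered): CH3–Br gauche; 3.8 = 3.8 kJ/mol.
Br at 120° (eclipsed): H–H eclipsed, CH3–Br eclipsed, H–H eclipsed; 4.3 + 10.4 + 4.3 = 19.0 kJ/mol.
Br at 180° (staggered): CH3–Br gauche; 3.8 = 3.8 kJ/mol.
Br at 240° (eclipsed): H–H eclipsed, CH3–H eclipsed, H–Br eclipsed; 4.3 + 7.4 + 6.6 = 18.3 kJ/mol.
Br at 300° (staggered): no non-H gauche contacts → 0.0 kJ/mol.
Max at 120° (19.0 kJ/mol), min at 300° (0.0 kJ/mol); barrier = 19.0 kJ/mol.

19.0 kJ/mol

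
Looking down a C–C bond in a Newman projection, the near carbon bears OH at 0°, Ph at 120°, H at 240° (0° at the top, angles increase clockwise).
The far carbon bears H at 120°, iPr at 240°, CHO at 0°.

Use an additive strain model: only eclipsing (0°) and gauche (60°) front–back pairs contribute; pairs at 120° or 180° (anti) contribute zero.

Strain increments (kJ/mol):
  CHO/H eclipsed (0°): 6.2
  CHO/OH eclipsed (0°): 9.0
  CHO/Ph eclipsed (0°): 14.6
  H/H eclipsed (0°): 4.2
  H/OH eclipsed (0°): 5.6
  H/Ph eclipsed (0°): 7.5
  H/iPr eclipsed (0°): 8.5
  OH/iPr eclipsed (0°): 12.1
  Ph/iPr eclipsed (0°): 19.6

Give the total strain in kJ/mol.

This conformer is eclipsed. OH at 0° is eclipsed with CHO at 0° (9.0); Ph at 120° is eclipsed with H at 120° (7.5); H at 240° is eclipsed with iPr at 240° (8.5). Total 25.0 kJ/mol.

25.0 kJ/mol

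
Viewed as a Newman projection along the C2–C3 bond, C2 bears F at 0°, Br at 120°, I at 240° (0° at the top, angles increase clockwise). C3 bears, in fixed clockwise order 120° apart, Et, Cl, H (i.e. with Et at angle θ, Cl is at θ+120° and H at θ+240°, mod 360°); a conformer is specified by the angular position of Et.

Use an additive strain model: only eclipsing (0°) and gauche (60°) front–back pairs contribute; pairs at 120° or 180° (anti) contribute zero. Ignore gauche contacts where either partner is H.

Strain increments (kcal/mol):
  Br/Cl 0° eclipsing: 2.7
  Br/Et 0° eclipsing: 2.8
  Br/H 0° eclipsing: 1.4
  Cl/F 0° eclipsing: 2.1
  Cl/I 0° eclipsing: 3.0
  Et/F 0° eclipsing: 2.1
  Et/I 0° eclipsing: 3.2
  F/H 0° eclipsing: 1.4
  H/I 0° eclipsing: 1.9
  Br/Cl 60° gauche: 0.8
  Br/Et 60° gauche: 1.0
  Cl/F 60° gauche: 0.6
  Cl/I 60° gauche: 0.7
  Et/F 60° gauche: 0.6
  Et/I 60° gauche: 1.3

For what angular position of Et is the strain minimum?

60°

Et at 0° is eclipsed. F at 0° is eclipsed with Et at 0° (2.1); Br at 120° is eclipsed with Cl at 120° (2.7); I at 240° is eclipsed with H at 240° (1.9). Total 6.7 kcal/mol.
Et at 60° is staggered. F at 0° is gauche with Et at 60° (0.6); Br at 120° is gauche with Et at 60° (1.0); Br at 120° is gauche with Cl at 180° (0.8); I at 240° is gauche with Cl at 180° (0.7). Total 3.1 kcal/mol.
Et at 120° is eclipsed. F at 0° is eclipsed with H at 0° (1.4); Br at 120° is eclipsed with Et at 120° (2.8); I at 240° is eclipsed with Cl at 240° (3.0). Total 7.2 kcal/mol.
Et at 180° is staggered. F at 0° is gauche with Cl at 300° (0.6); Br at 120° is gauche with Et at 180° (1.0); I at 240° is gauche with Et at 180° (1.3); I at 240° is gauche with Cl at 300° (0.7). Total 3.6 kcal/mol.
Et at 240° is eclipsed. F at 0° is eclipsed with Cl at 0° (2.1); Br at 120° is eclipsed with H at 120° (1.4); I at 240° is eclipsed with Et at 240° (3.2). Total 6.7 kcal/mol.
Et at 300° is staggered. F at 0° is gauche with Et at 300° (0.6); F at 0° is gauche with Cl at 60° (0.6); Br at 120° is gauche with Cl at 60° (0.8); I at 240° is gauche with Et at 300° (1.3). Total 3.3 kcal/mol.
The minimum (3.1 kcal/mol) occurs with Et at 60°.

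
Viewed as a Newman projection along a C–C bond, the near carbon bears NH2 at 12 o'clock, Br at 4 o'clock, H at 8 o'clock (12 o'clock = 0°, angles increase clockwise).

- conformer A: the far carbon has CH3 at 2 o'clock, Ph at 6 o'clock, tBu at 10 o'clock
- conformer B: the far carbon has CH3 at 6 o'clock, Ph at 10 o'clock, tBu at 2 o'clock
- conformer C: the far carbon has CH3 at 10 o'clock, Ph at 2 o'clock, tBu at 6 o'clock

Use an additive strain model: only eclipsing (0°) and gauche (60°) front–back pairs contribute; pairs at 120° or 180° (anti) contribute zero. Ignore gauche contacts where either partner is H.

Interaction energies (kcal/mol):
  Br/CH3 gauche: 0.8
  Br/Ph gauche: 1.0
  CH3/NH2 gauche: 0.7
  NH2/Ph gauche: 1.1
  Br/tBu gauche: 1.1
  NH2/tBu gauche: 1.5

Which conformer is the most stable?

A (staggered): NH2(0°)/CH3(60°) gauche 0.7; NH2(0°)/tBu(300°) gauche 1.5; Br(120°)/CH3(60°) gauche 0.8; Br(120°)/Ph(180°) gauche 1.0 → 4.0 kcal/mol.
B (staggered): NH2(0°)/Ph(300°) gauche 1.1; NH2(0°)/tBu(60°) gauche 1.5; Br(120°)/CH3(180°) gauche 0.8; Br(120°)/tBu(60°) gauche 1.1 → 4.5 kcal/mol.
C (staggered): NH2(0°)/CH3(300°) gauche 0.7; NH2(0°)/Ph(60°) gauche 1.1; Br(120°)/Ph(60°) gauche 1.0; Br(120°)/tBu(180°) gauche 1.1 → 3.9 kcal/mol.
C has the lowest total (3.9 kcal/mol).

C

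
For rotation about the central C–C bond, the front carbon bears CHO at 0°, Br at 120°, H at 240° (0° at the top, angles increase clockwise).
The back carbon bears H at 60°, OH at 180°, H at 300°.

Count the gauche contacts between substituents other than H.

Non-H gauche pairs: Br(120°)/OH(180°) — 1 interaction.

1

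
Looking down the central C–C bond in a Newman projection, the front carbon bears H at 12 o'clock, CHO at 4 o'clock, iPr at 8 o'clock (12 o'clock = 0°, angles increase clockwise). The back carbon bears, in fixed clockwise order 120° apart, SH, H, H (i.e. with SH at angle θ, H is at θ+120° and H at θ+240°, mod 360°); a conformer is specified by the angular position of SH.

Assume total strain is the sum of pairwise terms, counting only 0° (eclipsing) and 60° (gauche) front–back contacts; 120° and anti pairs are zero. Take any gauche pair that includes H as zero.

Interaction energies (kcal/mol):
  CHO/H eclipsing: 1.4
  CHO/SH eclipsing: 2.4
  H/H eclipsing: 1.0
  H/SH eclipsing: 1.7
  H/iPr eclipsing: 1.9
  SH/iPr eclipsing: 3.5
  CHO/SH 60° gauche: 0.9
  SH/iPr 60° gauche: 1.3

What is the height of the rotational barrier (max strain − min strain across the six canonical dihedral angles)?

5.0 kcal/mol

SH at 0° (eclipsed): H(0°)/SH(0°) eclipsed 1.7; CHO(120°)/H(120°) eclipsed 1.4; iPr(240°)/H(240°) eclipsed 1.9 → 5.0 kcal/mol.
SH at 60° (staggered): CHO(120°)/SH(60°) gauche 0.9 → 0.9 kcal/mol.
SH at 120° (eclipsed): H(0°)/H(0°) eclipsed 1.0; CHO(120°)/SH(120°) eclipsed 2.4; iPr(240°)/H(240°) eclipsed 1.9 → 5.3 kcal/mol.
SH at 180° (staggered): CHO(120°)/SH(180°) gauche 0.9; iPr(240°)/SH(180°) gauche 1.3 → 2.2 kcal/mol.
SH at 240° (eclipsed): H(0°)/H(0°) eclipsed 1.0; CHO(120°)/H(120°) eclipsed 1.4; iPr(240°)/SH(240°) eclipsed 3.5 → 5.9 kcal/mol.
SH at 300° (staggered): iPr(240°)/SH(300°) gauche 1.3 → 1.3 kcal/mol.
Max at 240° (5.9 kcal/mol), min at 60° (0.9 kcal/mol); barrier = 5.0 kcal/mol.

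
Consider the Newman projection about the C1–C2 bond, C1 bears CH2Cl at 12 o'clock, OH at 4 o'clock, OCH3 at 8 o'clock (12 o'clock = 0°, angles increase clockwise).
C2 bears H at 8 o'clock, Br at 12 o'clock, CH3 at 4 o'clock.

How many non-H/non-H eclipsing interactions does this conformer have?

Non-H eclipsing pairs: CH2Cl(0°)/Br(0°); OH(120°)/CH3(120°) — 2 interactions.

2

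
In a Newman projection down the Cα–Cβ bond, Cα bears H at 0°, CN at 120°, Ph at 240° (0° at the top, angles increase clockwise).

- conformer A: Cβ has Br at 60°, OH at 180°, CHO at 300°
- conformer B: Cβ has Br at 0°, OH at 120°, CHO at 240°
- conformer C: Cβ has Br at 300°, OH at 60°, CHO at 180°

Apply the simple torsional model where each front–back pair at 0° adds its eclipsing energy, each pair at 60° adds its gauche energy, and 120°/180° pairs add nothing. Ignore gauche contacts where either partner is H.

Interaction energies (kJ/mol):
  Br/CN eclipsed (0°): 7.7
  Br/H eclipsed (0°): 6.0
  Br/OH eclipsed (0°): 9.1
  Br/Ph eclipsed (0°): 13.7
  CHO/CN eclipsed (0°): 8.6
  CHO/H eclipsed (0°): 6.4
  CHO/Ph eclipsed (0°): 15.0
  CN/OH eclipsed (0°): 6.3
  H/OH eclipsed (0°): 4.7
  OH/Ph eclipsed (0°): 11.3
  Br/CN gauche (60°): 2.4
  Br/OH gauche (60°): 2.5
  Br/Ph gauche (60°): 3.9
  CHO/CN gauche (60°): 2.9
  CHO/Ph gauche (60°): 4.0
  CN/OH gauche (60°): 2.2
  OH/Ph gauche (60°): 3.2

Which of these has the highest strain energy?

A (staggered): CN–Br gauche, CN–OH gauche, Ph–OH gauche, Ph–CHO gauche; 2.4 + 2.2 + 3.2 + 4.0 = 11.8 kJ/mol.
B (eclipsed): H–Br eclipsed, CN–OH eclipsed, Ph–CHO eclipsed; 6.0 + 6.3 + 15.0 = 27.3 kJ/mol.
C (staggered): CN–OH gauche, CN–CHO gauche, Ph–Br gauche, Ph–CHO gauche; 2.2 + 2.9 + 3.9 + 4.0 = 13.0 kJ/mol.
B has the highest total (27.3 kJ/mol).

B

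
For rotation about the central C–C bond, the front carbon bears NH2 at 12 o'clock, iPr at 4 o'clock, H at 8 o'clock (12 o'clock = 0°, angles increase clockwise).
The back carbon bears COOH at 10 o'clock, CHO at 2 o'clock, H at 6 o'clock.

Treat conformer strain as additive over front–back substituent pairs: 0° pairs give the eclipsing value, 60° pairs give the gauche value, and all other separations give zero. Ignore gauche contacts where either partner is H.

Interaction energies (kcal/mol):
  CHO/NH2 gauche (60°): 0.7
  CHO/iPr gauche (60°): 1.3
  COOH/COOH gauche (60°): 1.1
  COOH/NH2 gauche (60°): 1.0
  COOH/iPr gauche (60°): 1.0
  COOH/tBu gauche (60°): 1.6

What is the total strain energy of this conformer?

3.0 kcal/mol

This conformer (staggered): NH2(0°)/COOH(300°) gauche 1.0; NH2(0°)/CHO(60°) gauche 0.7; iPr(120°)/CHO(60°) gauche 1.3 → 3.0 kcal/mol.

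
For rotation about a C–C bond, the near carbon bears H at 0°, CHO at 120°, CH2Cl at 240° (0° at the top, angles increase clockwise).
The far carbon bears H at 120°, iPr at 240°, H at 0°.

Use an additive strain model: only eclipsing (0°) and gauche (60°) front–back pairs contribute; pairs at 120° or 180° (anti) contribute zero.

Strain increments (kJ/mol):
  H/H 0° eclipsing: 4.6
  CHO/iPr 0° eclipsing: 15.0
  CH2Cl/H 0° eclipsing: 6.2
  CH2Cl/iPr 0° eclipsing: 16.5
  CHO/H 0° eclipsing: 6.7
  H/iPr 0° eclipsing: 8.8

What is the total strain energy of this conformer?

27.8 kJ/mol

This conformer is eclipsed. H at 0° is eclipsed with H at 0° (4.6); CHO at 120° is eclipsed with H at 120° (6.7); CH2Cl at 240° is eclipsed with iPr at 240° (16.5). Total 27.8 kJ/mol.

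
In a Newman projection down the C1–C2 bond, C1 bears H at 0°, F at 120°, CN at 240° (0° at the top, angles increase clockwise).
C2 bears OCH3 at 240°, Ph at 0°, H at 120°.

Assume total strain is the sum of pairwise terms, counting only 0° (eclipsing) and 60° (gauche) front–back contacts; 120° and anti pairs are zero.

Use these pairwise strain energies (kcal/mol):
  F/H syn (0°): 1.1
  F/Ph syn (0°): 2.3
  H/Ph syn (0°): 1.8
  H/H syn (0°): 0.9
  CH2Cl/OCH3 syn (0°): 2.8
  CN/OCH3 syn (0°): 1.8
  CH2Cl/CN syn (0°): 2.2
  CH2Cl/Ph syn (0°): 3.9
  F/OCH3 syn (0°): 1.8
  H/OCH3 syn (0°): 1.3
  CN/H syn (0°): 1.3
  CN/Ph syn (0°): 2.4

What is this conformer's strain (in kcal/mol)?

This conformer (eclipsed): H(0°)/Ph(0°) eclipsed 1.8; F(120°)/H(120°) eclipsed 1.1; CN(240°)/OCH3(240°) eclipsed 1.8 → 4.7 kcal/mol.

4.7 kcal/mol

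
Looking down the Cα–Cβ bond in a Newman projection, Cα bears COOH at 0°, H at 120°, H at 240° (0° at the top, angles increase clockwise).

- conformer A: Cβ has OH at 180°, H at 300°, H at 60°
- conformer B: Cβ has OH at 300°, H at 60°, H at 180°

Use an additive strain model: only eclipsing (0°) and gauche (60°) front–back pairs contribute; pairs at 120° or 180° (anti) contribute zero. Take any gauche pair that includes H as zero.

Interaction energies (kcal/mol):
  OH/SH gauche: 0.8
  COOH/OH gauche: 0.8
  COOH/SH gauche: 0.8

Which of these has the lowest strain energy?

A

A (staggered): no non-H gauche contacts → 0.0 kcal/mol.
B (staggered): COOH(0°)/OH(300°) gauche 0.8 → 0.8 kcal/mol.
A has the lowest total (0.0 kcal/mol).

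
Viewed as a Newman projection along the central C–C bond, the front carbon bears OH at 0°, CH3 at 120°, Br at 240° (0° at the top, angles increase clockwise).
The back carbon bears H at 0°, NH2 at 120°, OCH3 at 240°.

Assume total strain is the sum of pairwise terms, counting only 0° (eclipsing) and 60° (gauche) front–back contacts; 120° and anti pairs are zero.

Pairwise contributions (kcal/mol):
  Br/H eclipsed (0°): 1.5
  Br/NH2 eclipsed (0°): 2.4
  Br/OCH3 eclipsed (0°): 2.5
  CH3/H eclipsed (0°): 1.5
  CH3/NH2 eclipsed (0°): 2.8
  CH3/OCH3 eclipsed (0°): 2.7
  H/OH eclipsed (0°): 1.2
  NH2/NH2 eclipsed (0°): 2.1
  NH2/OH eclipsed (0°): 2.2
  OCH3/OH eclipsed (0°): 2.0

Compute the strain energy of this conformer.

6.5 kcal/mol

This conformer is eclipsed. OH at 0° is eclipsed with H at 0° (1.2); CH3 at 120° is eclipsed with NH2 at 120° (2.8); Br at 240° is eclipsed with OCH3 at 240° (2.5). Total 6.5 kcal/mol.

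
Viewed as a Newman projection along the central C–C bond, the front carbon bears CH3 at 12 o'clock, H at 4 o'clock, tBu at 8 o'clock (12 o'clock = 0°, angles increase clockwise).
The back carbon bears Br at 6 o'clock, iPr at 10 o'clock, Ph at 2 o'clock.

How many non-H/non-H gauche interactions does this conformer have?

Non-H gauche pairs: CH3(0°)/iPr(300°); CH3(0°)/Ph(60°); tBu(240°)/Br(180°); tBu(240°)/iPr(300°) — 4 interactions.

4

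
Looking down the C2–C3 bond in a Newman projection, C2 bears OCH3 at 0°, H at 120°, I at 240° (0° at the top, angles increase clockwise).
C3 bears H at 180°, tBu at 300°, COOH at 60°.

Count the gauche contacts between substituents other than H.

Non-H gauche pairs: OCH3(0°)/tBu(300°); OCH3(0°)/COOH(60°); I(240°)/tBu(300°) — 3 interactions.

3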